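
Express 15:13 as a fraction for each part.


Total parts = 15 + 13 = 28
First part: 15/28 = 15/28
Second part: 13/28 = 13/28
= 15/28 and 13/28

15/28 and 13/28


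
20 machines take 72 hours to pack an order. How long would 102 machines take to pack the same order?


Inverse proportion: x × y = constant
k = 20 × 72 = 1440
y₂ = k / 102 = 1440 / 102
= 14.12

14.12


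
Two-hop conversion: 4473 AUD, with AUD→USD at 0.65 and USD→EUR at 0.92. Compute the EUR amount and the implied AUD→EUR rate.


Step 1: 4473 AUD × 0.65 = 2907.45 USD
Step 2: 2907.45 USD × 0.92 = 2674.85 EUR
Implied rate AUD→EUR = 0.65 × 0.92 = 0.5980
= 2674.85 EUR; implied rate 0.5980 EUR/AUD

2674.85 EUR; implied rate 0.5980 EUR/AUD


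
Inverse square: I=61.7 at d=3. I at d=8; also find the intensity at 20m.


I₁d₁² = I₂d₂²
I at 8m = 61.7 × (3/8)² = 61.7 × 9/64 = 555.3/64 ≈ 8.6766
I at 20m = 61.7 × (3/20)² = 61.7 × 9/400 = 555.3/400 ≈ 1.3883
= 8.6766 and 1.3883

8.6766 and 1.3883


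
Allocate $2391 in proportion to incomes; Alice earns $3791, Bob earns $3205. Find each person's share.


Total income = 3791 + 3205 = $6996
Alice: $2391 × 3791/6996 = $1295.64
Bob: $2391 × 3205/6996 = $1095.36
= Alice: $1295.64, Bob: $1095.36

Alice: $1295.64, Bob: $1095.36


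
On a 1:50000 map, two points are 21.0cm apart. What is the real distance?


Real distance = map distance × scale
= 21.0cm × 50000
= 1050000 cm = 10500.0 m
= 10.500 km

10.500 km


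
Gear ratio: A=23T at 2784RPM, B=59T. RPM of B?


Gear ratio = 23:59 = 23:59
RPM_B = RPM_A × (teeth_A / teeth_B)
= 2784 × (23/59)
= 1085.3 RPM

1085.3 RPM


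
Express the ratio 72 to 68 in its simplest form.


GCD(72, 68) = 4
72/4 : 68/4
= 18:17

18:17


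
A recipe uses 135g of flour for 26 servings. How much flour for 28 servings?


Direct proportion: y/x = constant
k = 135/26 ≈ 5.1923
y₂ = k × 28 = 135 × 28 / 26 = 3780/26
≈ 145.38

145.38


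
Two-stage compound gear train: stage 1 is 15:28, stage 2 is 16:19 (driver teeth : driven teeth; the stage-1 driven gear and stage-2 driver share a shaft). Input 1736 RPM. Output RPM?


Stage 1: RPM_B = RPM_A × t_A/t_B = 1736 × 15/28 = 26040/28 = 930.00
B and C share a shaft → RPM_C = RPM_B
Stage 2: RPM_D = RPM_C × t_C/t_D = RPM_A × (t_A×t_C)/(t_B×t_D)
Overall ratio = (15×16)/(28×19) = 240/532
RPM_D = 1736 × 240/532 = 416640/532
≈ 783.16 RPM

783.16 RPM


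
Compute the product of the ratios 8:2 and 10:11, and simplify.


Compound ratio = (8×10) : (2×11)
= 80:22
GCD = 2
= 40:11

40:11


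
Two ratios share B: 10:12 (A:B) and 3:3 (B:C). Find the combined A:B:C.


Match B: multiply A:B by 3 → 30:36
Multiply B:C by 12 → 36:36
Combined: 30:36:36
GCD = 6
= 5:6:6

5:6:6


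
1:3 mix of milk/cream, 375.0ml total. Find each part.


Total parts = 1 + 3 = 4
milk: 375.0 × 1/4 = 93.8ml
cream: 375.0 × 3/4 = 281.3ml
= 93.8ml and 281.3ml

93.8ml and 281.3ml


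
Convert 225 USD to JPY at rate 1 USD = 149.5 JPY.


Amount × rate = 225 × 149.5
= 33637.50 JPY

33637.50 JPY


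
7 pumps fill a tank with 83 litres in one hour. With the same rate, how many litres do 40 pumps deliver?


Direct proportion: y/x = constant
k = 83/7 ≈ 11.8571
y₂ = k × 40 = 83 × 40 / 7 = 3320/7
≈ 474.29

474.29


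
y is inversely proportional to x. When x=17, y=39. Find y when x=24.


Inverse proportion: x × y = constant
k = 17 × 39 = 663
y₂ = k / 24 = 663 / 24
= 27.63

27.63


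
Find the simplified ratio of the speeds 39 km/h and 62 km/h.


Ratio = 39:62
GCD = 1
Simplified = 39:62
Time ratio (same distance) = 62:39
Speed ratio = 39:62

39:62


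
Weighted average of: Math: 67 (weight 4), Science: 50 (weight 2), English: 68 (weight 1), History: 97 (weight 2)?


Numerator = 67×4 + 50×2 + 68×1 + 97×2
= 268 + 100 + 68 + 194
= 630
Total weight = 9
Weighted avg = 630/9
= 70.00

70.00


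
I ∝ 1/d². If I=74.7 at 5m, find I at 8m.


I₁d₁² = I₂d₂²
I₂ = I₁ × (d₁/d₂)²
= 74.7 × (5/8)²
= 74.7 × 25/64
= 1867.5/64
≈ 29.1797

29.1797


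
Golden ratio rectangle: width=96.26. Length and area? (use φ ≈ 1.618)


φ = (1 + √5) / 2 ≈ 1.618
Length = width × φ = 96.26 × 1.618 = 155.74868
≈ 155.75
Area = width × length = 96.26 × 155.74868 = 14992.3679368 ≈ 14992.37
= Length: 155.75, Area: 14992.37

Length: 155.75, Area: 14992.37


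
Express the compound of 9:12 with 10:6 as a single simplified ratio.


Compound ratio = (9×10) : (12×6)
= 90:72
GCD = 18
= 5:4

5:4


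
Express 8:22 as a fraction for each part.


Total parts = 8 + 22 = 30
First part: 8/30 = 4/15
Second part: 22/30 = 11/15
= 4/15 and 11/15

4/15 and 11/15


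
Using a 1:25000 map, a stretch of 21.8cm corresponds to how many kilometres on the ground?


Real distance = map distance × scale
= 21.8cm × 25000
= 545000 cm = 5450.0 m
= 5.450 km

5.450 km


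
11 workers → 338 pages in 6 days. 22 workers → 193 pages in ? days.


Days ∝ work / workers, so d₂ = d₁ × (m₁/m₂) × (w₂/w₁)
Workers factor (inverse): 11/22 = 0.5000
Work factor (direct): 193/338 ≈ 0.5710
d₂ = 6 × 11/22 × 193/338 = (6 × 11 × 193) / (22 × 338) = 12738/7436
≈ 1.71 days

1.71 days


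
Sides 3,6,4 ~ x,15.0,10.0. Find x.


Scale factor = 15.0/6 = 2.5
Missing side = 3 × 2.5
= 7.5

7.5


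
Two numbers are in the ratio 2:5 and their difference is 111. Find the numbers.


Let A = 2k, B = 5k.
5k - 2k = 111
3k = 111 → k = 111/3 = 37
A = 2×37 = 74, B = 5×37 = 185
= A = 74, B = 185

A = 74, B = 185


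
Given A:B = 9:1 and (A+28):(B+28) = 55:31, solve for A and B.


Let A = 9k, B = 1k.
(9k + 28) / (1k + 28) = 55/31
Cross-multiply: 31(9k + 28) = 55(1k + 28)
279k + 868 = 55k + 1540
279k - 55k = 1540 - 868
224k = 672
k = 672/224 = 3
A = 9×3 = 27, B = 1×3 = 3
= A = 27, B = 3

A = 27, B = 3


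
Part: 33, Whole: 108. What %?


Percentage = (part / whole) × 100
= (33 / 108) × 100
≈ 30.56%

30.56%


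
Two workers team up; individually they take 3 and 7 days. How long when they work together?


Rate of A = 1/3 per day
Rate of B = 1/7 per day
Combined rate = 1/3 + 1/7 = 10/21 ≈ 0.4762 per day
Days = 1 / combined rate = 21/10
= 2.10 days

2.10 days


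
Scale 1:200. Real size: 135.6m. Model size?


Model size = real / scale
= 135.6 / 200
= 0.6780 m

0.6780 m


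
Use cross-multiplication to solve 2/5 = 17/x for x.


Cross multiply: 2 × x = 5 × 17
2x = 85
x = 85 / 2
= 42.50

42.50


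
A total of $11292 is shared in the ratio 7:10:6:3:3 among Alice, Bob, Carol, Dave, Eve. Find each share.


Total parts = 7 + 10 + 6 + 3 + 3 = 29
Alice: 11292 × 7/29 = 2725.66
Bob: 11292 × 10/29 = 3893.79
Carol: 11292 × 6/29 = 2336.28
Dave: 11292 × 3/29 = 1168.14
Eve: 11292 × 3/29 = 1168.14
= Alice: $2725.66, Bob: $3893.79, Carol: $2336.28, Dave: $1168.14, Eve: $1168.14

Alice: $2725.66, Bob: $3893.79, Carol: $2336.28, Dave: $1168.14, Eve: $1168.14


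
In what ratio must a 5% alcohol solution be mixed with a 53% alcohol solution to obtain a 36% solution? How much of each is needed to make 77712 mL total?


Let x parts of 5% mix with y parts of 53%.
5x + 53y = 36(x + y)
5x + 53y = 36x + 36y
x(5 - 36) = y(36 - 53)
x/y = (53 - 36)/(36 - 5) = 17/31
Simplify: 17:31
Total parts = 48; one part = 77712/48 = 1619.00 mL
5% solution: 17×1619.00 = 27523.00 mL
53% solution: 31×1619.00 = 50189.00 mL
= ratio 17:31; 27523.00 mL and 50189.00 mL

ratio 17:31; 27523.00 mL and 50189.00 mL


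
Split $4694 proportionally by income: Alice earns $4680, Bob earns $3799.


Total income = 4680 + 3799 = $8479
Alice: $4694 × 4680/8479 = $2590.86
Bob: $4694 × 3799/8479 = $2103.14
= Alice: $2590.86, Bob: $2103.14

Alice: $2590.86, Bob: $2103.14


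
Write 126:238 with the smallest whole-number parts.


GCD(126, 238) = 14
126/14 : 238/14
= 9:17

9:17


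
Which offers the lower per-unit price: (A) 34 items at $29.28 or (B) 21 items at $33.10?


Deal A: $29.28/34 = $0.8612/unit
Deal B: $33.10/21 = $1.5762/unit
A is cheaper per unit
= Deal A

Deal A


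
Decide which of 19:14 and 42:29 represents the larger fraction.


19/14 = 1.3571
42/29 = 1.4483
1.3571 < 1.4483, so 19:14 is less
= 42:29

42:29


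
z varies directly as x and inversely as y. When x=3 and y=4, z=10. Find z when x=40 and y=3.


z = k·x/y
Solve for k using the known point: k = z·y/x = 10×4/3 = 40/3 ≈ 13.3333
Now evaluate at x=40, y=3:
z = k × 40 / 3 = (40 × 40) / (3 × 3) = 1600/9
≈ 177.7778

177.7778


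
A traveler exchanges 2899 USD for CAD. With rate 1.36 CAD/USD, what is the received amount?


Amount × rate = 2899 × 1.36
= 3942.64 CAD

3942.64 CAD


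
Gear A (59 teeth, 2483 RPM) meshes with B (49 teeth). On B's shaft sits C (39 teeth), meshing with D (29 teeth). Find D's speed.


Stage 1: RPM_B = RPM_A × t_A/t_B = 2483 × 59/49 = 146497/49 ≈ 2989.73
B and C share a shaft → RPM_C = RPM_B
Stage 2: RPM_D = RPM_C × t_C/t_D = RPM_A × (t_A×t_C)/(t_B×t_D)
Overall ratio = (59×39)/(49×29) = 2301/1421
RPM_D = 2483 × 2301/1421 = 5713383/1421
≈ 4020.68 RPM

4020.68 RPM


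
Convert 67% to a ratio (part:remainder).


67% means 67 parts out of 100; remainder = 33
Part : remainder = 67:33
GCD = 1
= 67:33

67:33


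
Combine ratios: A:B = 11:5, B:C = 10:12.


Match B: multiply A:B by 10 → 110:50
Multiply B:C by 5 → 50:60
Combined: 110:50:60
GCD = 10
= 11:5:6

11:5:6


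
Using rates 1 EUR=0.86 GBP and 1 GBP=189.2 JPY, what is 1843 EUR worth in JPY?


Step 1: 1843 EUR × 0.86 = 1584.98 GBP
Step 2: 1584.98 GBP × 189.2 = 299878.22 JPY
Implied rate EUR→JPY = 0.86 × 189.2 = 162.7120
= 299878.22 JPY

299878.22 JPY


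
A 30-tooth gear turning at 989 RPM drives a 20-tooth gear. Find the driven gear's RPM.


Gear ratio = 30:20 = 3:2
RPM_B = RPM_A × (teeth_A / teeth_B)
= 989 × (30/20)
= 1483.5 RPM

1483.5 RPM


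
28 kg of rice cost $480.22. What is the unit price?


Unit rate = total / quantity
= 480.22 / 28
= $17.15 per unit

$17.15 per unit


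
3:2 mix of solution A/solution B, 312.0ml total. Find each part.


Total parts = 3 + 2 = 5
solution A: 312.0 × 3/5 = 187.2ml
solution B: 312.0 × 2/5 = 124.8ml
= 187.2ml and 124.8ml

187.2ml and 124.8ml


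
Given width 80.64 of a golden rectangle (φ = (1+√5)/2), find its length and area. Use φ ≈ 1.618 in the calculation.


φ = (1 + √5) / 2 ≈ 1.618
Length = width × φ = 80.64 × 1.618 = 130.47552
≈ 130.48
Area = width × length = 80.64 × 130.47552 = 10521.5459328 ≈ 10521.55
= Length: 130.48, Area: 10521.55

Length: 130.48, Area: 10521.55


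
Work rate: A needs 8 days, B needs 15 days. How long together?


Rate of A = 1/8 per day
Rate of B = 1/15 per day
Combined rate = 1/8 + 1/15 = 23/120 ≈ 0.1917 per day
Days = 1 / combined rate = 120/23
≈ 5.22 days

5.22 days


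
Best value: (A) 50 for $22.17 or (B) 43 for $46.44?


Deal A: $22.17/50 = $0.4434/unit
Deal B: $46.44/43 = $1.0800/unit
A is cheaper per unit
= Deal A

Deal A


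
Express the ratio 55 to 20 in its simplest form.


GCD(55, 20) = 5
55/5 : 20/5
= 11:4

11:4


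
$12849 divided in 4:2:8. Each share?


Total parts = 4 + 2 + 8 = 14
Part 1: 12849 × 4/14 = 3671.14
Part 2: 12849 × 2/14 = 1835.57
Part 3: 12849 × 8/14 = 7342.29
= Part 1: $3671.14, Part 2: $1835.57, Part 3: $7342.29

Part 1: $3671.14, Part 2: $1835.57, Part 3: $7342.29


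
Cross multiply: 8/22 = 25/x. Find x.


Cross multiply: 8 × x = 22 × 25
8x = 550
x = 550 / 8
= 68.75

68.75


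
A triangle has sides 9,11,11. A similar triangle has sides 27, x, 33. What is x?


Scale factor = 27/9 = 3
Missing side = 11 × 3
= 33.0

33.0


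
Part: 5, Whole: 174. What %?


Percentage = (part / whole) × 100
= (5 / 174) × 100
≈ 2.87%

2.87%


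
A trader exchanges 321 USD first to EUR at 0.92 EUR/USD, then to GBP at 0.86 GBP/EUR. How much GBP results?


Step 1: 321 USD × 0.92 = 295.32 EUR
Step 2: 295.32 EUR × 0.86 = 253.98 GBP
Implied rate USD→GBP = 0.92 × 0.86 = 0.7912
= 253.98 GBP

253.98 GBP


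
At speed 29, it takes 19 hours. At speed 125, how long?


Inverse proportion: x × y = constant
k = 29 × 19 = 551
y₂ = k / 125 = 551 / 125
= 4.41

4.41


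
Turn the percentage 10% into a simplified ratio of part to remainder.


10% means 10 parts out of 100; remainder = 90
Part : remainder = 10:90
GCD = 10
= 1:9

1:9


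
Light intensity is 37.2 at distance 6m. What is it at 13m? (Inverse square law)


I₁d₁² = I₂d₂²
I₂ = I₁ × (d₁/d₂)²
= 37.2 × (6/13)²
= 37.2 × 36/169
= 1339.2/169
≈ 7.9243

7.9243


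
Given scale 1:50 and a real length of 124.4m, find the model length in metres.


Model size = real / scale
= 124.4 / 50
= 2.4880 m

2.4880 m


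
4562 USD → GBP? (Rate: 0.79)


Amount × rate = 4562 × 0.79
= 3603.98 GBP

3603.98 GBP


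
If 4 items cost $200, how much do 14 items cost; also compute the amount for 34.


Direct proportion: y/x = constant
k = 200/4 = 50.0000
y at x=14: k × 14 = 200 × 14 / 4 = 2800/4 = 700.00
y at x=34: k × 34 = 200 × 34 / 4 = 6800/4 = 1700.00
= 700.00 and 1700.00

700.00 and 1700.00


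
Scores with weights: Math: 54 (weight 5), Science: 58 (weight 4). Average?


Numerator = 54×5 + 58×4
= 270 + 232
= 502
Total weight = 9
Weighted avg = 502/9
= 55.78

55.78


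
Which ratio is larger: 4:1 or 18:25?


4/1 = 4.0000
18/25 = 0.7200
4.0000 > 0.7200, so 4:1 is greater
= 4:1

4:1


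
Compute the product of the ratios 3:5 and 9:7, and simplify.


Compound ratio = (3×9) : (5×7)
= 27:35
GCD = 1
= 27:35

27:35


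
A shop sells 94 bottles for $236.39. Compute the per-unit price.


Unit rate = total / quantity
= 236.39 / 94
= $2.51 per unit

$2.51 per unit


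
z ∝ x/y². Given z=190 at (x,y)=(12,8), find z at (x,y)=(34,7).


z = k·x/y²
Solve for k using the known point: k = z·y²/x = 190×64/12 = 12160/12 ≈ 1013.3333
Now evaluate at x=34, y=7:
z = k × 34 / 49 = (12160 × 34) / (12 × 49) = 413440/588
≈ 703.1293

703.1293


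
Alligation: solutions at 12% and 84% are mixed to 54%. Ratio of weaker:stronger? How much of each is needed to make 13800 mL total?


Let x parts of 12% mix with y parts of 84%.
12x + 84y = 54(x + y)
12x + 84y = 54x + 54y
x(12 - 54) = y(54 - 84)
x/y = (84 - 54)/(54 - 12) = 30/42
Simplify: 5:7
Total parts = 12; one part = 13800/12 = 1150.00 mL
12% solution: 5×1150.00 = 5750.00 mL
84% solution: 7×1150.00 = 8050.00 mL
= ratio 5:7; 5750.00 mL and 8050.00 mL

ratio 5:7; 5750.00 mL and 8050.00 mL


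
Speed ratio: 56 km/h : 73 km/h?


Ratio = 56:73
GCD = 1
Simplified = 56:73
Time ratio (same distance) = 73:56
Speed ratio = 56:73

56:73


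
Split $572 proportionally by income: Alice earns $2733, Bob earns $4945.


Total income = 2733 + 4945 = $7678
Alice: $572 × 2733/7678 = $203.60
Bob: $572 × 4945/7678 = $368.40
= Alice: $203.60, Bob: $368.40

Alice: $203.60, Bob: $368.40


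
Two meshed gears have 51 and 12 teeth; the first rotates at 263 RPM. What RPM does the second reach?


Gear ratio = 51:12 = 17:4
RPM_B = RPM_A × (teeth_A / teeth_B)
= 263 × (51/12)
= 1117.8 RPM

1117.8 RPM


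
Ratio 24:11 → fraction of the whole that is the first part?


Total parts = 24 + 11 = 35
First part: 24/35 = 24/35
= 24/35

24/35


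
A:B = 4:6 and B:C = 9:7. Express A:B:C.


Match B: multiply A:B by 9 → 36:54
Multiply B:C by 6 → 54:42
Combined: 36:54:42
GCD = 6
= 6:9:7

6:9:7


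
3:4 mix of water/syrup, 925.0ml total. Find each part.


Total parts = 3 + 4 = 7
water: 925.0 × 3/7 = 396.4ml
syrup: 925.0 × 4/7 = 528.6ml
= 396.4ml and 528.6ml

396.4ml and 528.6ml


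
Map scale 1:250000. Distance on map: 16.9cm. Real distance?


Real distance = map distance × scale
= 16.9cm × 250000
= 4225000 cm = 42250.0 m
= 42.250 km

42.250 km


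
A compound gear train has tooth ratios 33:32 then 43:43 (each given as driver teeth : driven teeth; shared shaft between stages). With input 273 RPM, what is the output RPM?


Stage 1: RPM_B = RPM_A × t_A/t_B = 273 × 33/32 = 9009/32 ≈ 281.53
B and C share a shaft → RPM_C = RPM_B
Stage 2: RPM_D = RPM_C × t_C/t_D = RPM_A × (t_A×t_C)/(t_B×t_D)
Overall ratio = (33×43)/(32×43) = 1419/1376
RPM_D = 273 × 1419/1376 = 387387/1376
≈ 281.53 RPM

281.53 RPM


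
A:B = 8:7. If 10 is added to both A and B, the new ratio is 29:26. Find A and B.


Let A = 8k, B = 7k.
(8k + 10) / (7k + 10) = 29/26
Cross-multiply: 26(8k + 10) = 29(7k + 10)
208k + 260 = 203k + 290
208k - 203k = 290 - 260
5k = 30
k = 30/5 = 6
A = 8×6 = 48, B = 7×6 = 42
= A = 48, B = 42

A = 48, B = 42


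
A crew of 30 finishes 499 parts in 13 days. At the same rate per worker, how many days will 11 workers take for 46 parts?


Days ∝ work / workers, so d₂ = d₁ × (m₁/m₂) × (w₂/w₁)
Workers factor (inverse): 30/11 ≈ 2.7273
Work factor (direct): 46/499 ≈ 0.0922
d₂ = 13 × 30/11 × 46/499 = (13 × 30 × 46) / (11 × 499) = 17940/5489
≈ 3.27 days

3.27 days


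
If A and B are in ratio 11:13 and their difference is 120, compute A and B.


Let A = 11k, B = 13k.
13k - 11k = 120
2k = 120 → k = 120/2 = 60
A = 11×60 = 660, B = 13×60 = 780
= A = 660, B = 780

A = 660, B = 780


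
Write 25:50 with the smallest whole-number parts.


GCD(25, 50) = 25
25/25 : 50/25
= 1:2

1:2


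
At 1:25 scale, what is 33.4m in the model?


Model size = real / scale
= 33.4 / 25
= 1.3360 m

1.3360 m


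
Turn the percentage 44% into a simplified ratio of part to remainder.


44% means 44 parts out of 100; remainder = 56
Part : remainder = 44:56
GCD = 4
= 11:14

11:14


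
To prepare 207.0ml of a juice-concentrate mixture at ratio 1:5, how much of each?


Total parts = 1 + 5 = 6
juice: 207.0 × 1/6 = 34.5ml
concentrate: 207.0 × 5/6 = 172.5ml
= 34.5ml and 172.5ml

34.5ml and 172.5ml


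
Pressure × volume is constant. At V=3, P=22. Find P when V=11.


Inverse proportion: x × y = constant
k = 3 × 22 = 66
y₂ = k / 11 = 66 / 11
= 6.00

6.00


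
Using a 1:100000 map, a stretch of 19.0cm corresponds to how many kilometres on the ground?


Real distance = map distance × scale
= 19.0cm × 100000
= 1900000 cm = 19000.0 m
= 19.000 km

19.000 km


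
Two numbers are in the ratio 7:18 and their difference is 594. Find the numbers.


Let A = 7k, B = 18k.
18k - 7k = 594
11k = 594 → k = 594/11 = 54
A = 7×54 = 378, B = 18×54 = 972
= A = 378, B = 972

A = 378, B = 972


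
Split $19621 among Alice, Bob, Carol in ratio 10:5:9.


Total parts = 10 + 5 + 9 = 24
Alice: 19621 × 10/24 = 8175.42
Bob: 19621 × 5/24 = 4087.71
Carol: 19621 × 9/24 = 7357.88
= Alice: $8175.42, Bob: $4087.71, Carol: $7357.88

Alice: $8175.42, Bob: $4087.71, Carol: $7357.88


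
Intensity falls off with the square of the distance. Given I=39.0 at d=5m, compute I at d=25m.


I₁d₁² = I₂d₂²
I₂ = I₁ × (d₁/d₂)²
= 39.0 × (5/25)²
= 39.0 × 25/625
= 975/625
= 1.5600

1.5600


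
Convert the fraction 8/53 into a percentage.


Percentage = (part / whole) × 100
= (8 / 53) × 100
≈ 15.09%

15.09%


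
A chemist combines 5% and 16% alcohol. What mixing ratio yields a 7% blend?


Let x parts of 5% mix with y parts of 16%.
5x + 16y = 7(x + y)
5x + 16y = 7x + 7y
x(5 - 7) = y(7 - 16)
x/y = (16 - 7)/(7 - 5) = 9/2
Simplify: 9:2
= 9:2

9:2


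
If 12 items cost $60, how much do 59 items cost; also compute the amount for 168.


Direct proportion: y/x = constant
k = 60/12 = 5.0000
y at x=59: k × 59 = 60 × 59 / 12 = 3540/12 = 295.00
y at x=168: k × 168 = 60 × 168 / 12 = 10080/12 = 840.00
= 295.00 and 840.00

295.00 and 840.00


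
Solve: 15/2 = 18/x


Cross multiply: 15 × x = 2 × 18
15x = 36
x = 36 / 15
= 2.40

2.40


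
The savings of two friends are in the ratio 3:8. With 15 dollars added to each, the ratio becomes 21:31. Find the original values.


Let A = 3k, B = 8k.
(3k + 15) / (8k + 15) = 21/31
Cross-multiply: 31(3k + 15) = 21(8k + 15)
93k + 465 = 168k + 315
93k - 168k = 315 - 465
-75k = -150
k = -150/-75 = 2
A = 3×2 = 6, B = 8×2 = 16
= A = 6, B = 16

A = 6, B = 16


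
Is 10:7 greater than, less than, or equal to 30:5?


10/7 = 1.4286
30/5 = 6.0000
1.4286 < 6.0000, so 10:7 is less
= less than

less than


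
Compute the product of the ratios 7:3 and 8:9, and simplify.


Compound ratio = (7×8) : (3×9)
= 56:27
GCD = 1
= 56:27

56:27


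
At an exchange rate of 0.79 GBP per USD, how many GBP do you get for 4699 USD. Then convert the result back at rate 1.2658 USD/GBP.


Amount × rate = 4699 × 0.79 = 3712.21 GBP
Round-trip: 3712.21 × 1.2658 = 4698.92 USD
= 3712.21 GBP, then 4698.92 USD

3712.21 GBP, then 4698.92 USD


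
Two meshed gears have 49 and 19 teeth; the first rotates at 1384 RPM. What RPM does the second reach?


Gear ratio = 49:19 = 49:19
RPM_B = RPM_A × (teeth_A / teeth_B)
= 1384 × (49/19)
= 3569.3 RPM

3569.3 RPM


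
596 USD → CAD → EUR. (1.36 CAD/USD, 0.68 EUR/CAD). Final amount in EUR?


Step 1: 596 USD × 1.36 = 810.56 CAD
Step 2: 810.56 CAD × 0.68 = 551.18 EUR
Implied rate USD→EUR = 1.36 × 0.68 = 0.9248
= 551.18 EUR

551.18 EUR


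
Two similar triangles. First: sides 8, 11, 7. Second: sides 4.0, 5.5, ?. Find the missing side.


Scale factor = 4.0/8 = 0.5
Missing side = 7 × 0.5
= 3.5

3.5


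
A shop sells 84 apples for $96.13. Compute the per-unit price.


Unit rate = total / quantity
= 96.13 / 84
= $1.14 per unit

$1.14 per unit


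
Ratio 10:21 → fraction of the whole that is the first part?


Total parts = 10 + 21 = 31
First part: 10/31 = 10/31
= 10/31

10/31


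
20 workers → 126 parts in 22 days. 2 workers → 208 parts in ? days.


Days ∝ work / workers, so d₂ = d₁ × (m₁/m₂) × (w₂/w₁)
Workers factor (inverse): 20/2 = 10.0000
Work factor (direct): 208/126 ≈ 1.6508
d₂ = 22 × 20/2 × 208/126 = (22 × 20 × 208) / (2 × 126) = 91520/252
≈ 363.17 days

363.17 days


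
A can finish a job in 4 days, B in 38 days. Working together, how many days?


Rate of A = 1/4 per day
Rate of B = 1/38 per day
Combined rate = 1/4 + 1/38 = 42/152 ≈ 0.2763 per day
Days = 1 / combined rate = 152/42
≈ 3.62 days

3.62 days


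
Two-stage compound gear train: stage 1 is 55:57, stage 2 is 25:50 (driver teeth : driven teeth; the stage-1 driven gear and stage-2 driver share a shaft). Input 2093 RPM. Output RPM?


Stage 1: RPM_B = RPM_A × t_A/t_B = 2093 × 55/57 = 115115/57 ≈ 2019.56
B and C share a shaft → RPM_C = RPM_B
Stage 2: RPM_D = RPM_C × t_C/t_D = RPM_A × (t_A×t_C)/(t_B×t_D)
Overall ratio = (55×25)/(57×50) = 1375/2850
RPM_D = 2093 × 1375/2850 = 2877875/2850
≈ 1009.78 RPM

1009.78 RPM


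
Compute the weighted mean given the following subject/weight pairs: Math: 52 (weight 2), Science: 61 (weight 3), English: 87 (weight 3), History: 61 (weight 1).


Numerator = 52×2 + 61×3 + 87×3 + 61×1
= 104 + 183 + 261 + 61
= 609
Total weight = 9
Weighted avg = 609/9
= 67.67

67.67


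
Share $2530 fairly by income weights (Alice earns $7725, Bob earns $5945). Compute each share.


Total income = 7725 + 5945 = $13670
Alice: $2530 × 7725/13670 = $1429.72
Bob: $2530 × 5945/13670 = $1100.28
= Alice: $1429.72, Bob: $1100.28

Alice: $1429.72, Bob: $1100.28


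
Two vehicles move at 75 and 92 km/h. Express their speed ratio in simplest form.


Ratio = 75:92
GCD = 1
Simplified = 75:92
Time ratio (same distance) = 92:75
Speed ratio = 75:92

75:92


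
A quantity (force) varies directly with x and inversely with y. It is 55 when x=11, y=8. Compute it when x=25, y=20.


z = k·x/y
Solve for k using the known point: k = z·y/x = 55×8/11 = 440/11 = 40.0000
Now evaluate at x=25, y=20:
z = k × 25 / 20 = (440 × 25) / (11 × 20) = 11000/220
= 50.0000

50.0000


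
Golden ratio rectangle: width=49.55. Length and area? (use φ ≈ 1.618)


φ = (1 + √5) / 2 ≈ 1.618
Length = width × φ = 49.55 × 1.618 = 80.1719
≈ 80.17
Area = width × length = 49.55 × 80.1719 = 3972.517645 ≈ 3972.52
= Length: 80.17, Area: 3972.52

Length: 80.17, Area: 3972.52


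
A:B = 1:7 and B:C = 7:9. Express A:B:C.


Match B: multiply A:B by 7 → 7:49
Multiply B:C by 7 → 49:63
Combined: 7:49:63
GCD = 7
= 1:7:9

1:7:9


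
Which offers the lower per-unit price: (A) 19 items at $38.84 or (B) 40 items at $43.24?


Deal A: $38.84/19 = $2.0442/unit
Deal B: $43.24/40 = $1.0810/unit
B is cheaper per unit
= Deal B

Deal B


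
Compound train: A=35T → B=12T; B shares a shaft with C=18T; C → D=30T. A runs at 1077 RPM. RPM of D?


Stage 1: RPM_B = RPM_A × t_A/t_B = 1077 × 35/12 = 37695/12 = 3141.25
B and C share a shaft → RPM_C = RPM_B
Stage 2: RPM_D = RPM_C × t_C/t_D = RPM_A × (t_A×t_C)/(t_B×t_D)
Overall ratio = (35×18)/(12×30) = 630/360
RPM_D = 1077 × 630/360 = 678510/360
= 1884.75 RPM

1884.75 RPM


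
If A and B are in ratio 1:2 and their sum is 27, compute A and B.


Let A = 1k, B = 2k.
1k + 2k = 27
3k = 27 → k = 27/3 = 9
A = 1×9 = 9, B = 2×9 = 18
= A = 9, B = 18

A = 9, B = 18


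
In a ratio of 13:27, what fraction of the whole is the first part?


Total parts = 13 + 27 = 40
First part: 13/40 = 13/40
= 13/40

13/40


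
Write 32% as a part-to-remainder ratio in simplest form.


32% means 32 parts out of 100; remainder = 68
Part : remainder = 32:68
GCD = 4
= 8:17

8:17


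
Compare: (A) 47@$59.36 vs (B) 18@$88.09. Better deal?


Deal A: $59.36/47 = $1.2630/unit
Deal B: $88.09/18 = $4.8939/unit
A is cheaper per unit
= Deal A

Deal A


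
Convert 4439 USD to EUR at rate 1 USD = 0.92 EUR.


Amount × rate = 4439 × 0.92
= 4083.88 EUR

4083.88 EUR


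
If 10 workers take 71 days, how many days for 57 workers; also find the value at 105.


Inverse proportion: x × y = constant
k = 10 × 71 = 710
At x=57: k/57 = 12.46
At x=105: k/105 = 6.76
= 12.46 and 6.76

12.46 and 6.76


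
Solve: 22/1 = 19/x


Cross multiply: 22 × x = 1 × 19
22x = 19
x = 19 / 22
= 0.86

0.86


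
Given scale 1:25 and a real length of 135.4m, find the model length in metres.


Model size = real / scale
= 135.4 / 25
= 5.4160 m

5.4160 m


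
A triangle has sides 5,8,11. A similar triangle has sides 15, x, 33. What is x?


Scale factor = 15/5 = 3
Missing side = 8 × 3
= 24.0

24.0


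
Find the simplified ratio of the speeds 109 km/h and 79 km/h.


Ratio = 109:79
GCD = 1
Simplified = 109:79
Time ratio (same distance) = 79:109
Speed ratio = 109:79

109:79


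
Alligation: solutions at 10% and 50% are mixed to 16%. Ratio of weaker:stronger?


Let x parts of 10% mix with y parts of 50%.
10x + 50y = 16(x + y)
10x + 50y = 16x + 16y
x(10 - 16) = y(16 - 50)
x/y = (50 - 16)/(16 - 10) = 34/6
Simplify: 17:3
= 17:3

17:3


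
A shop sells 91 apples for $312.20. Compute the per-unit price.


Unit rate = total / quantity
= 312.20 / 91
= $3.43 per unit

$3.43 per unit


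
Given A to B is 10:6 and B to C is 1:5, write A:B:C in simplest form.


Match B: multiply A:B by 1 → 10:6
Multiply B:C by 6 → 6:30
Combined: 10:6:30
GCD = 2
= 5:3:15

5:3:15


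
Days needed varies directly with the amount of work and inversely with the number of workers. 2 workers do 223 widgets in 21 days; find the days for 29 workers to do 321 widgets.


Days ∝ work / workers, so d₂ = d₁ × (m₁/m₂) × (w₂/w₁)
Workers factor (inverse): 2/29 ≈ 0.0690
Work factor (direct): 321/223 ≈ 1.4395
d₂ = 21 × 2/29 × 321/223 = (21 × 2 × 321) / (29 × 223) = 13482/6467
≈ 2.08 days

2.08 days


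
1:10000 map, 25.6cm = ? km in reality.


Real distance = map distance × scale
= 25.6cm × 10000
= 256000 cm = 2560.0 m
= 2.560 km

2.560 km


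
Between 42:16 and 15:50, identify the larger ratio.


42/16 = 2.6250
15/50 = 0.3000
2.6250 > 0.3000, so 42:16 is greater
= 42:16

42:16


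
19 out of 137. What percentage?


Percentage = (part / whole) × 100
= (19 / 137) × 100
≈ 13.87%

13.87%


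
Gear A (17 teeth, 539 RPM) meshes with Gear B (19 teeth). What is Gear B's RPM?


Gear ratio = 17:19 = 17:19
RPM_B = RPM_A × (teeth_A / teeth_B)
= 539 × (17/19)
= 482.3 RPM

482.3 RPM


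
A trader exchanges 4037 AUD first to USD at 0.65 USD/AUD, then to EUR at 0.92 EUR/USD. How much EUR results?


Step 1: 4037 AUD × 0.65 = 2624.05 USD
Step 2: 2624.05 USD × 0.92 = 2414.13 EUR
Implied rate AUD→EUR = 0.65 × 0.92 = 0.5980
= 2414.13 EUR

2414.13 EUR


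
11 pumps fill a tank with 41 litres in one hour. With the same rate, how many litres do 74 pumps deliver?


Direct proportion: y/x = constant
k = 41/11 ≈ 3.7273
y₂ = k × 74 = 41 × 74 / 11 = 3034/11
≈ 275.82

275.82


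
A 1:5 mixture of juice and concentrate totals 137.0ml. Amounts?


Total parts = 1 + 5 = 6
juice: 137.0 × 1/6 = 22.8ml
concentrate: 137.0 × 5/6 = 114.2ml
= 22.8ml and 114.2ml

22.8ml and 114.2ml


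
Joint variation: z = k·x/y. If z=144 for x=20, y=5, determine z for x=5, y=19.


z = k·x/y
Solve for k using the known point: k = z·y/x = 144×5/20 = 720/20 = 36.0000
Now evaluate at x=5, y=19:
z = k × 5 / 19 = (720 × 5) / (20 × 19) = 3600/380
≈ 9.4737

9.4737


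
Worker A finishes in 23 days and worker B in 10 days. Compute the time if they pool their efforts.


Rate of A = 1/23 per day
Rate of B = 1/10 per day
Combined rate = 1/23 + 1/10 = 33/230 ≈ 0.1435 per day
Days = 1 / combined rate = 230/33
≈ 6.97 days

6.97 days


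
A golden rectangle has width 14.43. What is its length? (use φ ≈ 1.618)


φ = (1 + √5) / 2 ≈ 1.618
Length = width × φ = 14.43 × 1.618 = 23.34774
≈ 23.35

23.35


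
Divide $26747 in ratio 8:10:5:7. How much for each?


Total parts = 8 + 10 + 5 + 7 = 30
Part 1: 26747 × 8/30 = 7132.53
Part 2: 26747 × 10/30 = 8915.67
Part 3: 26747 × 5/30 = 4457.83
Part 4: 26747 × 7/30 = 6240.97
= Part 1: $7132.53, Part 2: $8915.67, Part 3: $4457.83, Part 4: $6240.97

Part 1: $7132.53, Part 2: $8915.67, Part 3: $4457.83, Part 4: $6240.97


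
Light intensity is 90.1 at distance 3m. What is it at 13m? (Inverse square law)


I₁d₁² = I₂d₂²
I₂ = I₁ × (d₁/d₂)²
= 90.1 × (3/13)²
= 90.1 × 9/169
= 810.9/169
≈ 4.7982

4.7982


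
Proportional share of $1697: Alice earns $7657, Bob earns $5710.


Total income = 7657 + 5710 = $13367
Alice: $1697 × 7657/13367 = $972.09
Bob: $1697 × 5710/13367 = $724.91
= Alice: $972.09, Bob: $724.91

Alice: $972.09, Bob: $724.91


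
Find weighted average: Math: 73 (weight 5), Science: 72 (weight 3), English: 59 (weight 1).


Numerator = 73×5 + 72×3 + 59×1
= 365 + 216 + 59
= 640
Total weight = 9
Weighted avg = 640/9
= 71.11

71.11


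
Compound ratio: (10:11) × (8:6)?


Compound ratio = (10×8) : (11×6)
= 80:66
GCD = 2
= 40:33

40:33


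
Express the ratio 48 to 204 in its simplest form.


GCD(48, 204) = 12
48/12 : 204/12
= 4:17

4:17


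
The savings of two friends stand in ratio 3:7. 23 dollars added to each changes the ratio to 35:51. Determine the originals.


Let A = 3k, B = 7k.
(3k + 23) / (7k + 23) = 35/51
Cross-multiply: 51(3k + 23) = 35(7k + 23)
153k + 1173 = 245k + 805
153k - 245k = 805 - 1173
-92k = -368
k = -368/-92 = 4
A = 3×4 = 12, B = 7×4 = 28
= A = 12, B = 28

A = 12, B = 28


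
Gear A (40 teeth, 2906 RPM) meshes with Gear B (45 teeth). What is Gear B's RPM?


Gear ratio = 40:45 = 8:9
RPM_B = RPM_A × (teeth_A / teeth_B)
= 2906 × (40/45)
= 2583.1 RPM

2583.1 RPM


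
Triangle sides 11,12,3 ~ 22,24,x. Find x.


Scale factor = 22/11 = 2
Missing side = 3 × 2
= 6.0

6.0


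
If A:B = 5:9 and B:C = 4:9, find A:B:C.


Match B: multiply A:B by 4 → 20:36
Multiply B:C by 9 → 36:81
Combined: 20:36:81
GCD = 1
= 20:36:81

20:36:81


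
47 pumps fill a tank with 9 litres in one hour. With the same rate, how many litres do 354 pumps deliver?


Direct proportion: y/x = constant
k = 9/47 ≈ 0.1915
y₂ = k × 354 = 9 × 354 / 47 = 3186/47
≈ 67.79

67.79


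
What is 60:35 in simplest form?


GCD(60, 35) = 5
60/5 : 35/5
= 12:7

12:7


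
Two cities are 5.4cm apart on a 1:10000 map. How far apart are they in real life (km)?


Real distance = map distance × scale
= 5.4cm × 10000
= 54000 cm = 540.0 m
= 0.540 km

0.540 km


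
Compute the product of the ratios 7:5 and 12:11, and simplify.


Compound ratio = (7×12) : (5×11)
= 84:55
GCD = 1
= 84:55

84:55


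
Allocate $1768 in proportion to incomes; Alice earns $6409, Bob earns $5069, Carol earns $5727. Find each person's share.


Total income = 6409 + 5069 + 5727 = $17205
Alice: $1768 × 6409/17205 = $658.59
Bob: $1768 × 5069/17205 = $520.89
Carol: $1768 × 5727/17205 = $588.51
= Alice: $658.59, Bob: $520.89, Carol: $588.51

Alice: $658.59, Bob: $520.89, Carol: $588.51


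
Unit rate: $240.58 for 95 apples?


Unit rate = total / quantity
= 240.58 / 95
= $2.53 per unit

$2.53 per unit


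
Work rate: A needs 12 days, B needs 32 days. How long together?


Rate of A = 1/12 per day
Rate of B = 1/32 per day
Combined rate = 1/12 + 1/32 = 44/384 ≈ 0.1146 per day
Days = 1 / combined rate = 384/44
≈ 8.73 days

8.73 days


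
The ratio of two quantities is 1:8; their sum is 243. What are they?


Let A = 1k, B = 8k.
1k + 8k = 243
9k = 243 → k = 243/9 = 27
A = 1×27 = 27, B = 8×27 = 216
= A = 27, B = 216

A = 27, B = 216


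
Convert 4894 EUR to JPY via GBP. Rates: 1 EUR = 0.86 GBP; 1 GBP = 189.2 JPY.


Step 1: 4894 EUR × 0.86 = 4208.84 GBP
Step 2: 4208.84 GBP × 189.2 = 796312.53 JPY
Implied rate EUR→JPY = 0.86 × 189.2 = 162.7120
= 796312.53 JPY

796312.53 JPY


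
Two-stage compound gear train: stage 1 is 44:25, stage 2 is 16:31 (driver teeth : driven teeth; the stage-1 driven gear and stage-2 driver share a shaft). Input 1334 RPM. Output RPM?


Stage 1: RPM_B = RPM_A × t_A/t_B = 1334 × 44/25 = 58696/25 = 2347.84
B and C share a shaft → RPM_C = RPM_B
Stage 2: RPM_D = RPM_C × t_C/t_D = RPM_A × (t_A×t_C)/(t_B×t_D)
Overall ratio = (44×16)/(25×31) = 704/775
RPM_D = 1334 × 704/775 = 939136/775
≈ 1211.79 RPM

1211.79 RPM


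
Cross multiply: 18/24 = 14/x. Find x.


Cross multiply: 18 × x = 24 × 14
18x = 336
x = 336 / 18
= 18.67

18.67


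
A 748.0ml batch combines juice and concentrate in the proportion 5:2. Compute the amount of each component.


Total parts = 5 + 2 = 7
juice: 748.0 × 5/7 = 534.3ml
concentrate: 748.0 × 2/7 = 213.7ml
= 534.3ml and 213.7ml

534.3ml and 213.7ml


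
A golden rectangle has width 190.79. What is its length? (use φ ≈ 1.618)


φ = (1 + √5) / 2 ≈ 1.618
Length = width × φ = 190.79 × 1.618 = 308.69822
≈ 308.70

308.70


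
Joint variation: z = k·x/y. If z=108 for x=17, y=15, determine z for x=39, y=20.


z = k·x/y
Solve for k using the known point: k = z·y/x = 108×15/17 = 1620/17 ≈ 95.2941
Now evaluate at x=39, y=20:
z = k × 39 / 20 = (1620 × 39) / (17 × 20) = 63180/340
≈ 185.8235

185.8235


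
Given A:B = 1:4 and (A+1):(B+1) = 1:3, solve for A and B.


Let A = 1k, B = 4k.
(1k + 1) / (4k + 1) = 1/3
Cross-multiply: 3(1k + 1) = 1(4k + 1)
3k + 3 = 4k + 1
3k - 4k = 1 - 3
-1k = -2
k = -2/-1 = 2
A = 1×2 = 2, B = 4×2 = 8
= A = 2, B = 8

A = 2, B = 8


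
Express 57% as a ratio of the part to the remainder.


57% means 57 parts out of 100; remainder = 43
Part : remainder = 57:43
GCD = 1
= 57:43

57:43


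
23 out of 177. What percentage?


Percentage = (part / whole) × 100
= (23 / 177) × 100
≈ 12.99%

12.99%


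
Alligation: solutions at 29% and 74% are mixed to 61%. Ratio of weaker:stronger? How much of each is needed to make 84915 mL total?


Let x parts of 29% mix with y parts of 74%.
29x + 74y = 61(x + y)
29x + 74y = 61x + 61y
x(29 - 61) = y(61 - 74)
x/y = (74 - 61)/(61 - 29) = 13/32
Simplify: 13:32
Total parts = 45; one part = 84915/45 = 1887.00 mL
29% solution: 13×1887.00 = 24531.00 mL
74% solution: 32×1887.00 = 60384.00 mL
= ratio 13:32; 24531.00 mL and 60384.00 mL

ratio 13:32; 24531.00 mL and 60384.00 mL


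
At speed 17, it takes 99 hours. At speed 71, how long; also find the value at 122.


Inverse proportion: x × y = constant
k = 17 × 99 = 1683
At x=71: k/71 = 23.70
At x=122: k/122 = 13.80
= 23.70 and 13.80

23.70 and 13.80


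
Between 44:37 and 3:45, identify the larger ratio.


44/37 = 1.1892
3/45 = 0.0667
1.1892 > 0.0667, so 44:37 is greater
= 44:37

44:37


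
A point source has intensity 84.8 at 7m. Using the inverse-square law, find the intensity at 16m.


I₁d₁² = I₂d₂²
I₂ = I₁ × (d₁/d₂)²
= 84.8 × (7/16)²
= 84.8 × 49/256
= 4155.2/256
≈ 16.2313

16.2313


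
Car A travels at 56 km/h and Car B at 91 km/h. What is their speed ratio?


Ratio = 56:91
GCD = 7
Simplified = 8:13
Time ratio (same distance) = 13:8
Speed ratio = 8:13

8:13


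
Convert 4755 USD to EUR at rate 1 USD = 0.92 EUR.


Amount × rate = 4755 × 0.92
= 4374.60 EUR

4374.60 EUR


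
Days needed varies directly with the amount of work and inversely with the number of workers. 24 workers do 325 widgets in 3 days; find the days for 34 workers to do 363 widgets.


Days ∝ work / workers, so d₂ = d₁ × (m₁/m₂) × (w₂/w₁)
Workers factor (inverse): 24/34 ≈ 0.7059
Work factor (direct): 363/325 ≈ 1.1169
d₂ = 3 × 24/34 × 363/325 = (3 × 24 × 363) / (34 × 325) = 26136/11050
≈ 2.37 days

2.37 days


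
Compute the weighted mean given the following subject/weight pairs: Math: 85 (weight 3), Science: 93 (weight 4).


Numerator = 85×3 + 93×4
= 255 + 372
= 627
Total weight = 7
Weighted avg = 627/7
= 89.57

89.57


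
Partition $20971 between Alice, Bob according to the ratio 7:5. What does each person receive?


Total parts = 7 + 5 = 12
Alice: 20971 × 7/12 = 12233.08
Bob: 20971 × 5/12 = 8737.92
= Alice: $12233.08, Bob: $8737.92

Alice: $12233.08, Bob: $8737.92


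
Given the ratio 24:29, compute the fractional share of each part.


Total parts = 24 + 29 = 53
First part: 24/53 = 24/53
Second part: 29/53 = 29/53
= 24/53 and 29/53

24/53 and 29/53


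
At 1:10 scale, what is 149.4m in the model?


Model size = real / scale
= 149.4 / 10
= 14.9400 m

14.9400 m


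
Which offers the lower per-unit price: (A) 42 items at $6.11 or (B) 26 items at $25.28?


Deal A: $6.11/42 = $0.1455/unit
Deal B: $25.28/26 = $0.9723/unit
A is cheaper per unit
= Deal A

Deal A


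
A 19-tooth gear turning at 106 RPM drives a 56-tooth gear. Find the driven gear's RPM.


Gear ratio = 19:56 = 19:56
RPM_B = RPM_A × (teeth_A / teeth_B)
= 106 × (19/56)
= 36.0 RPM

36.0 RPM


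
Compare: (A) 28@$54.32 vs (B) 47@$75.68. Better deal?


Deal A: $54.32/28 = $1.9400/unit
Deal B: $75.68/47 = $1.6102/unit
B is cheaper per unit
= Deal B

Deal B


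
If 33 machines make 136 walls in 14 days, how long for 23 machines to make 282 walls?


Days ∝ work / workers, so d₂ = d₁ × (m₁/m₂) × (w₂/w₁)
Workers factor (inverse): 33/23 ≈ 1.4348
Work factor (direct): 282/136 ≈ 2.0735
d₂ = 14 × 33/23 × 282/136 = (14 × 33 × 282) / (23 × 136) = 130284/3128
≈ 41.65 days

41.65 days


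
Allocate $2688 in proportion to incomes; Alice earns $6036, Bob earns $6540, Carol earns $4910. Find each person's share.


Total income = 6036 + 6540 + 4910 = $17486
Alice: $2688 × 6036/17486 = $927.87
Bob: $2688 × 6540/17486 = $1005.35
Carol: $2688 × 4910/17486 = $754.78
= Alice: $927.87, Bob: $1005.35, Carol: $754.78

Alice: $927.87, Bob: $1005.35, Carol: $754.78


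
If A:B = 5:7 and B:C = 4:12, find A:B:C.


Match B: multiply A:B by 4 → 20:28
Multiply B:C by 7 → 28:84
Combined: 20:28:84
GCD = 4
= 5:7:21

5:7:21
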